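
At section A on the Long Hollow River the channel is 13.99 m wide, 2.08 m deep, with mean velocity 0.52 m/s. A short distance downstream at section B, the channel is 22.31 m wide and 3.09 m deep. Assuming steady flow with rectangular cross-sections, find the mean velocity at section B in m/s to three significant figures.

0.219 m/s

Q = A₁V₁ = (13.99×2.08) × 0.52 = 15.13 m³/s
A₂ = 22.31 × 3.09 = 68.94 m²
V₂ = Q/A₂ = 15.13/68.94 = 0.2195 m/s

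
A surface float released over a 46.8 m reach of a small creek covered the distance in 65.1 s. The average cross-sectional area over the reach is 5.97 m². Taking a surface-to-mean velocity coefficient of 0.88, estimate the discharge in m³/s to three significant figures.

v_surface = L / t̄ = 46.8 / 65.1 = 0.7189 m/s
v_mean = 0.88 × 0.7189 = 0.6326 m/s
Q = A × v_mean = 5.97 × 0.6326 = 3.777 m³/s

3.78 m³/s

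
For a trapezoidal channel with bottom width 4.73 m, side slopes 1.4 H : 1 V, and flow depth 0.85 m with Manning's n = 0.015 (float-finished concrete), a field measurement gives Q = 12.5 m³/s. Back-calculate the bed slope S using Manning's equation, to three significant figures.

0.00243

A = (b + z·y)·y = (4.73 + 1.4×0.85)×0.85 = 5.032 m²
P = b + 2y√(1+z²) = 4.73 + 2×0.85×√(1+1.4²) = 7.655 m
R = A/P = 5.032/7.655 = 0.6574 m
S = (Q·n / (1·A·R^(2/3)))² = (12.5×0.015 / (1×5.032×0.7560))² = 0.002429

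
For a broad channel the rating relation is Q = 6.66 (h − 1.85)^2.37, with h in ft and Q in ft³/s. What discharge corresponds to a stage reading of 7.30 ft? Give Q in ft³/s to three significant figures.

370 ft³/s

Q = 6.66 × (7.30 − 1.85)^2.37 = 6.66 × 5.45^2.37 = 370.5 ft³/s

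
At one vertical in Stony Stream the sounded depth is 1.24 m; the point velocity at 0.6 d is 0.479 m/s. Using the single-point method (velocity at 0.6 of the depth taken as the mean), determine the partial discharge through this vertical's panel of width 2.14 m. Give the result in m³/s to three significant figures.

1.27 m³/s

v̄ = v₀.₆ = 0.479 m/s
q = v̄ × d × w = 0.4790 × 1.24 × 2.14 = 1.271 m³/s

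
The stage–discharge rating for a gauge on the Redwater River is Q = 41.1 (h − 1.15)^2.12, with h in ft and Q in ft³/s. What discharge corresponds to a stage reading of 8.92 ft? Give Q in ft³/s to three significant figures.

Q = 41.1 × (8.92 − 1.15)^2.12 = 41.1 × 7.77^2.12 = 3173 ft³/s

3170 ft³/s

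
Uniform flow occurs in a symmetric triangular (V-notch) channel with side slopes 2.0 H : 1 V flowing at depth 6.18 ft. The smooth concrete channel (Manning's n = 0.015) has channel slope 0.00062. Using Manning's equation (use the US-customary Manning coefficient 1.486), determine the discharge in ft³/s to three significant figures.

A = z·y² = 2.0×6.18² = 76.38 ft²
P = 2y√(1+z²) = 2×6.18×√(1+2.0²) = 27.64 ft
R = A/P = 76.38/27.64 = 2.764 ft
Q = (1.486/n)·A·R^(2/3)·S^(1/2) = (1.486/0.015) × 76.38 × 2.764^(2/3) × 0.00062^(1/2) = 371.1 ft³/s

371 ft³/s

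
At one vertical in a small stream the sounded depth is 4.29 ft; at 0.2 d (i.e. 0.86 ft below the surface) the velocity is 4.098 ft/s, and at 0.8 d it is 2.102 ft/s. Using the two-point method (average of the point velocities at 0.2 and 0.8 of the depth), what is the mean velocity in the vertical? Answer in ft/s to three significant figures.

3.10 ft/s

v̄ = (4.098 + 2.102) / 2 = 3.100 ft/s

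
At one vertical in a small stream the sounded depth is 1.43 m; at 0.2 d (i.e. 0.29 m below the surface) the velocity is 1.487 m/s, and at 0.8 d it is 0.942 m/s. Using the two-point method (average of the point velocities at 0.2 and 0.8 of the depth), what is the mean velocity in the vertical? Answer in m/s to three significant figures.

1.21 m/s

v̄ = (1.487 + 0.942) / 2 = 1.215 m/s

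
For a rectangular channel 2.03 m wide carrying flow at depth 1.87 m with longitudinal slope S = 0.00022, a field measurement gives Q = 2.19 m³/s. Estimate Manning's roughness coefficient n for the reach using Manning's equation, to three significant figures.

A = b·y = 2.03 × 1.87 = 3.796 m²
P = b + 2y = 2.03 + 2×1.87 = 5.770 m
R = A/P = 3.796/5.770 = 0.6579 m
n = (1/Q)·A·R^(2/3)·S^(1/2) = (1/2.19) × 3.796 × 0.7564 × 0.01483 = 0.01945

0.0194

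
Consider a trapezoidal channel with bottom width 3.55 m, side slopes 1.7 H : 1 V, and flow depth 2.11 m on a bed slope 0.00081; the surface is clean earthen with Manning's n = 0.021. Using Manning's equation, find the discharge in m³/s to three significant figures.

23.9 m³/s

A = (b + z·y)·y = (3.55 + 1.7×2.11)×2.11 = 15.06 m²
P = b + 2y√(1+z²) = 3.55 + 2×2.11×√(1+1.7²) = 11.87 m
R = A/P = 15.06/11.87 = 1.268 m
Q = (1/n)·A·R^(2/3)·S^(1/2) = (1/0.021) × 15.06 × 1.268^(2/3) × 0.00081^(1/2) = 23.91 m³/s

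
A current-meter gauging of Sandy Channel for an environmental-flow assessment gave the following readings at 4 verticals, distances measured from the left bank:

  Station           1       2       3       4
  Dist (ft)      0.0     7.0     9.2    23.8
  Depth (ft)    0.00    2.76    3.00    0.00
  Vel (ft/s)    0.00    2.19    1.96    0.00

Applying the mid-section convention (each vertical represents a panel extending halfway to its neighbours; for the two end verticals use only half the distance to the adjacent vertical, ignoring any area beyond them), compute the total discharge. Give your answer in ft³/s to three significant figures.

77.2 ft³/s

w_2 = (9.2 − 0.0)/2 = 4.6 ft; q_2 = 2.19 × 2.76 × 4.6 = 27.80 ft³/s
w_3 = (23.8 − 7.0)/2 = 8.4 ft; q_3 = 1.96 × 3.00 × 8.4 = 49.39 ft³/s
Stations 1, 4 contribute zero (depth or velocity is 0).
Q = Σ qᵢ = 77.20 ft³/s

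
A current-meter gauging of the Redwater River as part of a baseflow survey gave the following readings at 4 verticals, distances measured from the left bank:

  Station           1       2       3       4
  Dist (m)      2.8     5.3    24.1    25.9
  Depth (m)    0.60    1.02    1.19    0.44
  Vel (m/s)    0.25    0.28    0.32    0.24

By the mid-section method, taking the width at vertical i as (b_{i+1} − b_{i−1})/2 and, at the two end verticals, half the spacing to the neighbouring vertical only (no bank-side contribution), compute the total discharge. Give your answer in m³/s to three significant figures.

7.25 m³/s

w_1 = (5.3 − 2.8)/2 = 1.25 m; q_1 = 0.25 × 0.60 × 1.25 = 0.1875 m³/s
w_2 = (24.1 − 2.8)/2 = 10.65 m; q_2 = 0.28 × 1.02 × 10.65 = 3.042 m³/s
w_3 = (25.9 − 5.3)/2 = 10.3 m; q_3 = 0.32 × 1.19 × 10.3 = 3.922 m³/s
w_4 = (25.9 − 24.1)/2 = 0.9 m; q_4 = 0.24 × 0.44 × 0.9 = 0.09504 m³/s
Q = Σ qᵢ = 7.246 m³/s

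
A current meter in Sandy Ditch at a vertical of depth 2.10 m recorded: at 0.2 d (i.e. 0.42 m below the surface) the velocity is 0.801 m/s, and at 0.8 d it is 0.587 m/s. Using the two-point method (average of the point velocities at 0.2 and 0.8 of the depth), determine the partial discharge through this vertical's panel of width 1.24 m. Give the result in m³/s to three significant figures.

1.81 m³/s

v̄ = (0.801 + 0.587) / 2 = 0.6940 m/s
q = v̄ × d × w = 0.6940 × 2.10 × 1.24 = 1.807 m³/s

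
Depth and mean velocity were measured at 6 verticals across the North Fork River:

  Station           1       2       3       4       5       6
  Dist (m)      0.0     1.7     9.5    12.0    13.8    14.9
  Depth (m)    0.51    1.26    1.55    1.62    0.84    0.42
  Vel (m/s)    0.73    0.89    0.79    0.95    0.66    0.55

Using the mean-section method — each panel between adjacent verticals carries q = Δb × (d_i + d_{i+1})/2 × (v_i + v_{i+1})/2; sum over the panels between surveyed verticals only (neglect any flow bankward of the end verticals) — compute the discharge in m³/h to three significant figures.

57900 m³/h

Panel 1-2: Δb = 1.7 m, d̄ = (0.51+1.26)/2 = 0.885, v̄ = (0.73+0.89)/2 = 0.81 → q = 1.7×0.885×0.81 = 1.219 m³/s
Panel 2-3: Δb = 7.8 m, d̄ = (1.26+1.55)/2 = 1.405, v̄ = (0.89+0.79)/2 = 0.84 → q = 7.8×1.405×0.84 = 9.206 m³/s
Panel 3-4: Δb = 2.5 m, d̄ = (1.55+1.62)/2 = 1.585, v̄ = (0.79+0.95)/2 = 0.87 → q = 2.5×1.585×0.87 = 3.447 m³/s
Panel 4-5: Δb = 1.8 m, d̄ = (1.62+0.84)/2 = 1.23, v̄ = (0.95+0.66)/2 = 0.805 → q = 1.8×1.23×0.805 = 1.782 m³/s
Panel 5-6: Δb = 1.1 m, d̄ = (0.84+0.42)/2 = 0.63, v̄ = (0.66+0.55)/2 = 0.605 → q = 1.1×0.63×0.605 = 0.4193 m³/s
Q = Σ q = 16.07 m³/s
= 16.07 × 3600 = 57860 m³/h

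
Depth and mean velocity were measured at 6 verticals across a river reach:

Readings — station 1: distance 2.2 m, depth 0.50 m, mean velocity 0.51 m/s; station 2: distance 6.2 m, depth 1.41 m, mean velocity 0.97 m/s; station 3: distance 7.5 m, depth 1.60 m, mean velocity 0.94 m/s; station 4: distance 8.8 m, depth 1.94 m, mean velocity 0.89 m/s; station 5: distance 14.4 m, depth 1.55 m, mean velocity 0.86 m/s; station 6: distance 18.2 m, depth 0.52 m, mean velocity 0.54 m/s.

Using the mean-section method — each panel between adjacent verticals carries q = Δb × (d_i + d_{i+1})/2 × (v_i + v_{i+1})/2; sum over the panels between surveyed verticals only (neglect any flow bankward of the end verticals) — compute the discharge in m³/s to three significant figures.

Panel 1-2: Δb = 4 m, d̄ = (0.50+1.41)/2 = 0.955, v̄ = (0.51+0.97)/2 = 0.74 → q = 4×0.955×0.74 = 2.827 m³/s
Panel 2-3: Δb = 1.3 m, d̄ = (1.41+1.60)/2 = 1.505, v̄ = (0.97+0.94)/2 = 0.955 → q = 1.3×1.505×0.955 = 1.868 m³/s
Panel 3-4: Δb = 1.3 m, d̄ = (1.60+1.94)/2 = 1.77, v̄ = (0.94+0.89)/2 = 0.915 → q = 1.3×1.77×0.915 = 2.105 m³/s
Panel 4-5: Δb = 5.6 m, d̄ = (1.94+1.55)/2 = 1.745, v̄ = (0.89+0.86)/2 = 0.875 → q = 5.6×1.745×0.875 = 8.551 m³/s
Panel 5-6: Δb = 3.8 m, d̄ = (1.55+0.52)/2 = 1.035, v̄ = (0.86+0.54)/2 = 0.7 → q = 3.8×1.035×0.7 = 2.753 m³/s
Q = Σ q = 18.10 m³/s

18.1 m³/s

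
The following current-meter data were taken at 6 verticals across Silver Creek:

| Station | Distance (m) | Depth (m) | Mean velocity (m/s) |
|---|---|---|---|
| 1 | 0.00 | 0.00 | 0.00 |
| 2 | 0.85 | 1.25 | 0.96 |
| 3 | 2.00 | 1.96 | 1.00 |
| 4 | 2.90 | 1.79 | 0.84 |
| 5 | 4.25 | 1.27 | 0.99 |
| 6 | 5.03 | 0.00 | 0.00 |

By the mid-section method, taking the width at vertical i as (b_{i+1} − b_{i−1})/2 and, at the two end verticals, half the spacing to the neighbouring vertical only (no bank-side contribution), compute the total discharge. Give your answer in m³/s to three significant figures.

w_2 = (2.00 − 0.00)/2 = 1 m; q_2 = 0.96 × 1.25 × 1 = 1.200 m³/s
w_3 = (2.90 − 0.85)/2 = 1.025 m; q_3 = 1.00 × 1.96 × 1.025 = 2.009 m³/s
w_4 = (4.25 − 2.00)/2 = 1.125 m; q_4 = 0.84 × 1.79 × 1.125 = 1.692 m³/s
w_5 = (5.03 − 2.90)/2 = 1.065 m; q_5 = 0.99 × 1.27 × 1.065 = 1.339 m³/s
Stations 1, 6 contribute zero (depth or velocity is 0).
Q = Σ qᵢ = 6.240 m³/s

6.24 m³/s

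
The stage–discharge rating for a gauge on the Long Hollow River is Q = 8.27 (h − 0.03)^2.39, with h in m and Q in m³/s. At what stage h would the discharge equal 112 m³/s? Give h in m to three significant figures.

h − h₀ = (Q/C)^(1/b) = (112/8.27)^(1/2.39) = 2.975 m
h = 0.03 + 2.975 = 3.005 m

3.01 m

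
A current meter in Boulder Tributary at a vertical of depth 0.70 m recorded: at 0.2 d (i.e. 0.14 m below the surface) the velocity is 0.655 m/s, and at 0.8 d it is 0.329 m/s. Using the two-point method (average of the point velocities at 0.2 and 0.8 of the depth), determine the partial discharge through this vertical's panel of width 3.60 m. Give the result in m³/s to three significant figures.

v̄ = (0.655 + 0.329) / 2 = 0.4920 m/s
q = v̄ × d × w = 0.4920 × 0.70 × 3.60 = 1.240 m³/s

1.24 m³/s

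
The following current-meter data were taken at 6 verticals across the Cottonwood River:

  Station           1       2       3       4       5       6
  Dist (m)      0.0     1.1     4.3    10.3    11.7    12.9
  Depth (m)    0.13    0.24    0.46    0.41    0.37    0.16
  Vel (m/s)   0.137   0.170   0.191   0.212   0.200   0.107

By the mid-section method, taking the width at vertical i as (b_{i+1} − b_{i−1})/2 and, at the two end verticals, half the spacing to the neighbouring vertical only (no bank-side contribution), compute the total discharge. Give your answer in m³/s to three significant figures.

w_1 = (1.1 − 0.0)/2 = 0.55 m; q_1 = 0.137 × 0.13 × 0.55 = 0.009796 m³/s
w_2 = (4.3 − 0.0)/2 = 2.15 m; q_2 = 0.170 × 0.24 × 2.15 = 0.08772 m³/s
w_3 = (10.3 − 1.1)/2 = 4.6 m; q_3 = 0.191 × 0.46 × 4.6 = 0.4042 m³/s
w_4 = (11.7 − 4.3)/2 = 3.7 m; q_4 = 0.212 × 0.41 × 3.7 = 0.3216 m³/s
w_5 = (12.9 − 10.3)/2 = 1.3 m; q_5 = 0.200 × 0.37 × 1.3 = 0.09620 m³/s
w_6 = (12.9 − 11.7)/2 = 0.6 m; q_6 = 0.107 × 0.16 × 0.6 = 0.01027 m³/s
Q = Σ qᵢ = 0.9297 m³/s

0.930 m³/s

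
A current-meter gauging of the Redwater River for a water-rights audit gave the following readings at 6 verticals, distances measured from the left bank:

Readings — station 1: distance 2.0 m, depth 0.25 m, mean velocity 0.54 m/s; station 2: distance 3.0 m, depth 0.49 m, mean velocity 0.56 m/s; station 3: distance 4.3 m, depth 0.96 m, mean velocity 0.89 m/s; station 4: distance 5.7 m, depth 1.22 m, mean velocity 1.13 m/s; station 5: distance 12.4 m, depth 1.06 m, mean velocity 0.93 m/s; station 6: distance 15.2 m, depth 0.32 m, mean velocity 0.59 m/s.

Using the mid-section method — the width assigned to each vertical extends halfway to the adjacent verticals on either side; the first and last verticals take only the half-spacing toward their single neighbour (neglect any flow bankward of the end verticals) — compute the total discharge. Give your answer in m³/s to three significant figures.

w_1 = (3.0 − 2.0)/2 = 0.5 m; q_1 = 0.54 × 0.25 × 0.5 = 0.06750 m³/s
w_2 = (4.3 − 2.0)/2 = 1.15 m; q_2 = 0.56 × 0.49 × 1.15 = 0.3156 m³/s
w_3 = (5.7 − 3.0)/2 = 1.35 m; q_3 = 0.89 × 0.96 × 1.35 = 1.153 m³/s
w_4 = (12.4 − 4.3)/2 = 4.05 m; q_4 = 1.13 × 1.22 × 4.05 = 5.583 m³/s
w_5 = (15.2 − 5.7)/2 = 4.75 m; q_5 = 0.93 × 1.06 × 4.75 = 4.683 m³/s
w_6 = (15.2 − 12.4)/2 = 1.4 m; q_6 = 0.59 × 0.32 × 1.4 = 0.2643 m³/s
Q = Σ qᵢ = 12.07 m³/s

12.1 m³/s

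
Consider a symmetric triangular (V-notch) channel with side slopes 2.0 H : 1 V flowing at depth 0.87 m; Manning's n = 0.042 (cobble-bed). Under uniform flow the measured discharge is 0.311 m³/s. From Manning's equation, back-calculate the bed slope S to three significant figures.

A = z·y² = 2.0×0.87² = 1.514 m²
P = 2y√(1+z²) = 2×0.87×√(1+2.0²) = 3.891 m
R = A/P = 1.514/3.891 = 0.3891 m
S = (Q·n / (1·A·R^(2/3)))² = (0.311×0.042 / (1×1.514×0.5330))² = 0.0002621

0.000262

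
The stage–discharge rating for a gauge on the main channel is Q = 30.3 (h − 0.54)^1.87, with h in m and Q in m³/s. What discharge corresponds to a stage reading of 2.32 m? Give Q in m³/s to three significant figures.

Q = 30.3 × (2.32 − 0.54)^1.87 = 30.3 × 1.78^1.87 = 89.07 m³/s

89.1 m³/s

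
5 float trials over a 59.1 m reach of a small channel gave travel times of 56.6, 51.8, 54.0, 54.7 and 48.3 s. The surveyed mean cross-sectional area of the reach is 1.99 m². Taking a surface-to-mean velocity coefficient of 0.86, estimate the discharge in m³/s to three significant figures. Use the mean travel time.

t̄ = (56.6 + 51.8 + 54.0 + 54.7 + 48.3) / 5 = 53.08 s
v_surface = L / t̄ = 59.1 / 53.08 = 1.113 m/s
v_mean = 0.86 × 1.113 = 0.9575 m/s
Q = A × v_mean = 1.99 × 0.9575 = 1.905 m³/s

1.91 m³/s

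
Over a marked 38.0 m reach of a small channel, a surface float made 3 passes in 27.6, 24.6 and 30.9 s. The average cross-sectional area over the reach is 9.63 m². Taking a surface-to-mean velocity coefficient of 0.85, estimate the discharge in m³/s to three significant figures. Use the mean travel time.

11.2 m³/s

t̄ = (27.6 + 24.6 + 30.9) / 3 = 27.7 s
v_surface = L / t̄ = 38.0 / 27.7 = 1.372 m/s
v_mean = 0.85 × 1.372 = 1.166 m/s
Q = A × v_mean = 9.63 × 1.166 = 11.23 m³/s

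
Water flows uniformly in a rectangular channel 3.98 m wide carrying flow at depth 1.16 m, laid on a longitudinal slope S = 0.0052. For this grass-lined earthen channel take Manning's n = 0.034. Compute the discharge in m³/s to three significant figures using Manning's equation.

7.96 m³/s

A = b·y = 3.98 × 1.16 = 4.617 m²
P = b + 2y = 3.98 + 2×1.16 = 6.300 m
R = A/P = 4.617/6.300 = 0.7328 m
Q = (1/n)·A·R^(2/3)·S^(1/2) = (1/0.034) × 4.617 × 0.7328^(2/3) × 0.0052^(1/2) = 7.959 m³/s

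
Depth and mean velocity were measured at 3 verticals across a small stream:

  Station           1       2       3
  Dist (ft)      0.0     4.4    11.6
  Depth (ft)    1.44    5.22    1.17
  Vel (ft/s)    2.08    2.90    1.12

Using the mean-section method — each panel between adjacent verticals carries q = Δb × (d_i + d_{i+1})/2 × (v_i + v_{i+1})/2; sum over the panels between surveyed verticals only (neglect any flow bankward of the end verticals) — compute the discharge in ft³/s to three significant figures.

82.7 ft³/s

Panel 1-2: Δb = 4.4 ft, d̄ = (1.44+5.22)/2 = 3.33, v̄ = (2.08+2.90)/2 = 2.49 → q = 4.4×3.33×2.49 = 36.48 ft³/s
Panel 2-3: Δb = 7.2 ft, d̄ = (5.22+1.17)/2 = 3.195, v̄ = (2.90+1.12)/2 = 2.01 → q = 7.2×3.195×2.01 = 46.24 ft³/s
Q = Σ q = 82.72 ft³/s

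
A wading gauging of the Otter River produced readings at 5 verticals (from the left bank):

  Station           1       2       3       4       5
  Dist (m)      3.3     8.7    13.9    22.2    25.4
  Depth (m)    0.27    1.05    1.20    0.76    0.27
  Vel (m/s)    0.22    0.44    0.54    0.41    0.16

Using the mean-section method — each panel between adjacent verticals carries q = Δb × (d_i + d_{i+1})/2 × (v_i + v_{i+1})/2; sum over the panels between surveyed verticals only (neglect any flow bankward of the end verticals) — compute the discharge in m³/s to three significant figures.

Panel 1-2: Δb = 5.4 m, d̄ = (0.27+1.05)/2 = 0.66, v̄ = (0.22+0.44)/2 = 0.33 → q = 5.4×0.66×0.33 = 1.176 m³/s
Panel 2-3: Δb = 5.2 m, d̄ = (1.05+1.20)/2 = 1.125, v̄ = (0.44+0.54)/2 = 0.49 → q = 5.2×1.125×0.49 = 2.867 m³/s
Panel 3-4: Δb = 8.3 m, d̄ = (1.20+0.76)/2 = 0.98, v̄ = (0.54+0.41)/2 = 0.475 → q = 8.3×0.98×0.475 = 3.864 m³/s
Panel 4-5: Δb = 3.2 m, d̄ = (0.76+0.27)/2 = 0.515, v̄ = (0.41+0.16)/2 = 0.285 → q = 3.2×0.515×0.285 = 0.4697 m³/s
Q = Σ q = 8.376 m³/s

8.38 m³/s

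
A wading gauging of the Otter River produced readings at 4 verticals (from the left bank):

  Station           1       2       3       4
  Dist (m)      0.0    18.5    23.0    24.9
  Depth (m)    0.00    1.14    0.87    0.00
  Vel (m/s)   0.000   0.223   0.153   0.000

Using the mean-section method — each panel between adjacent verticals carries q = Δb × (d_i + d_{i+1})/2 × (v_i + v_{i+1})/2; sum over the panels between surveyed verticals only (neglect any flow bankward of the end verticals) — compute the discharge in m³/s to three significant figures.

2.09 m³/s

Panel 1-2: Δb = 18.5 m, d̄ = (0.00+1.14)/2 = 0.57, v̄ = (0.000+0.223)/2 = 0.1115 → q = 18.5×0.57×0.1115 = 1.176 m³/s
Panel 2-3: Δb = 4.5 m, d̄ = (1.14+0.87)/2 = 1.005, v̄ = (0.223+0.153)/2 = 0.188 → q = 4.5×1.005×0.188 = 0.8502 m³/s
Panel 3-4: Δb = 1.9 m, d̄ = (0.87+0.00)/2 = 0.435, v̄ = (0.153+0.000)/2 = 0.0765 → q = 1.9×0.435×0.0765 = 0.06323 m³/s
Q = Σ q = 2.089 m³/s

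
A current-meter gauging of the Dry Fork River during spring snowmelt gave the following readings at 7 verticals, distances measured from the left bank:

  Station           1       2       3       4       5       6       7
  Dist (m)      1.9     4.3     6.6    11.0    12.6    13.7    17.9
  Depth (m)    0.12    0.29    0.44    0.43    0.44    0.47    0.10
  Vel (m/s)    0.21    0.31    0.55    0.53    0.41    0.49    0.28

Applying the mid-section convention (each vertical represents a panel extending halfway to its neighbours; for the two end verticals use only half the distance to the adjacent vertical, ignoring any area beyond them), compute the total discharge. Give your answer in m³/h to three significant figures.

w_1 = (4.3 − 1.9)/2 = 1.2 m; q_1 = 0.21 × 0.12 × 1.2 = 0.03024 m³/s
w_2 = (6.6 − 1.9)/2 = 2.35 m; q_2 = 0.31 × 0.29 × 2.35 = 0.2113 m³/s
w_3 = (11.0 − 4.3)/2 = 3.35 m; q_3 = 0.55 × 0.44 × 3.35 = 0.8107 m³/s
w_4 = (12.6 − 6.6)/2 = 3 m; q_4 = 0.53 × 0.43 × 3 = 0.6837 m³/s
w_5 = (13.7 − 11.0)/2 = 1.35 m; q_5 = 0.41 × 0.44 × 1.35 = 0.2435 m³/s
w_6 = (17.9 − 12.6)/2 = 2.65 m; q_6 = 0.49 × 0.47 × 2.65 = 0.6103 m³/s
w_7 = (17.9 − 13.7)/2 = 2.1 m; q_7 = 0.28 × 0.10 × 2.1 = 0.05880 m³/s
Q = Σ qᵢ = 2.649 m³/s
= 2.649 × 3600 = 9535 m³/h

9530 m³/h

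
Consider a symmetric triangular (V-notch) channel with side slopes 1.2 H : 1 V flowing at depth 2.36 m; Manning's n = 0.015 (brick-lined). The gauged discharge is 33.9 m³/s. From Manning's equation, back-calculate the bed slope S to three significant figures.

0.00660

A = z·y² = 1.2×2.36² = 6.684 m²
P = 2y√(1+z²) = 2×2.36×√(1+1.2²) = 7.373 m
R = A/P = 6.684/7.373 = 0.9065 m
S = (Q·n / (1·A·R^(2/3)))² = (33.9×0.015 / (1×6.684×0.9367))² = 0.006598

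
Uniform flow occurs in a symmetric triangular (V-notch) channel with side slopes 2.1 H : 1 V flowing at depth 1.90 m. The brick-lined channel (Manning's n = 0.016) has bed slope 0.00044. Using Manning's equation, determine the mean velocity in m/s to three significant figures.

A = z·y² = 2.1×1.90² = 7.581 m²
P = 2y√(1+z²) = 2×1.90×√(1+2.1²) = 8.839 m
R = A/P = 7.581/8.839 = 0.8577 m
Q = (1/n)·A·R^(2/3)·S^(1/2) = (1/0.016) × 7.581 × 0.8577^(2/3) × 0.00044^(1/2) = 8.972 m³/s
V = Q/A = 8.972/7.581 = 1.184 m/s

1.18 m/s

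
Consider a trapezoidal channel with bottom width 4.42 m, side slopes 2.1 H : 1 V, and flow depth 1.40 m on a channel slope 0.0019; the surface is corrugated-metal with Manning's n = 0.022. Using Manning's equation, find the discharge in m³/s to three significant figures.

19.6 m³/s

A = (b + z·y)·y = (4.42 + 2.1×1.40)×1.40 = 10.30 m²
P = b + 2y√(1+z²) = 4.42 + 2×1.40×√(1+2.1²) = 10.93 m
R = A/P = 10.30/10.93 = 0.9425 m
Q = (1/n)·A·R^(2/3)·S^(1/2) = (1/0.022) × 10.30 × 0.9425^(2/3) × 0.0019^(1/2) = 19.63 m³/s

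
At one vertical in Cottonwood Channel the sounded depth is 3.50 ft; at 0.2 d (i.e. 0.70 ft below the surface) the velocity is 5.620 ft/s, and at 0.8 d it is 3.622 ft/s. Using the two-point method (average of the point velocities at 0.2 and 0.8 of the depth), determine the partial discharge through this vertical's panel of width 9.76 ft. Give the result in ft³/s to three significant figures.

v̄ = (5.620 + 3.622) / 2 = 4.621 ft/s
q = v̄ × d × w = 4.621 × 3.50 × 9.76 = 157.9 ft³/s

158 ft³/s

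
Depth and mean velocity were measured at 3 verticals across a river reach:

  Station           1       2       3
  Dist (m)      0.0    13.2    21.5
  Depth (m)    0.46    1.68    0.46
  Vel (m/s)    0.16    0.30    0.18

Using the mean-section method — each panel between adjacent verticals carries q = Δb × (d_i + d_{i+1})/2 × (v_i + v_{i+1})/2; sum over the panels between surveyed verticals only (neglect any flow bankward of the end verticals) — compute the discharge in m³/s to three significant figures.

5.38 m³/s

Panel 1-2: Δb = 13.2 m, d̄ = (0.46+1.68)/2 = 1.07, v̄ = (0.16+0.30)/2 = 0.23 → q = 13.2×1.07×0.23 = 3.249 m³/s
Panel 2-3: Δb = 8.3 m, d̄ = (1.68+0.46)/2 = 1.07, v̄ = (0.30+0.18)/2 = 0.24 → q = 8.3×1.07×0.24 = 2.131 m³/s
Q = Σ q = 5.380 m³/s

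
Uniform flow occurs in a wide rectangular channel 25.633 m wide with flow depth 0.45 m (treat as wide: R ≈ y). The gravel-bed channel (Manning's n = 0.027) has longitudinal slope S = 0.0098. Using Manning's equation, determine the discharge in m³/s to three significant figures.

24.8 m³/s

A = b·y = 25.633 × 0.45 = 11.53 m²
Wide channel: R ≈ y = 0.45 m
Q = (1/n)·A·R^(2/3)·S^(1/2) = (1/0.027) × 11.53 × 0.4500^(2/3) × 0.0098^(1/2) = 24.84 m³/s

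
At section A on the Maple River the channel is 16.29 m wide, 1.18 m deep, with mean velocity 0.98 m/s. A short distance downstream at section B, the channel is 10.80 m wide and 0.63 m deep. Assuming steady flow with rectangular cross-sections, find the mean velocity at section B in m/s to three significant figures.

2.77 m/s

Q = A₁V₁ = (16.29×1.18) × 0.98 = 18.84 m³/s
A₂ = 10.80 × 0.63 = 6.804 m²
V₂ = Q/A₂ = 18.84/6.804 = 2.769 m/s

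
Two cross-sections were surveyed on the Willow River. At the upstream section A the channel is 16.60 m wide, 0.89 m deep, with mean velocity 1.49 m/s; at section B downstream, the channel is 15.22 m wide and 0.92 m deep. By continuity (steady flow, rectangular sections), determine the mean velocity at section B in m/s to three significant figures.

1.57 m/s

Q = A₁V₁ = (16.60×0.89) × 1.49 = 22.01 m³/s
A₂ = 15.22 × 0.92 = 14.00 m²
V₂ = Q/A₂ = 22.01/14.00 = 1.572 m/s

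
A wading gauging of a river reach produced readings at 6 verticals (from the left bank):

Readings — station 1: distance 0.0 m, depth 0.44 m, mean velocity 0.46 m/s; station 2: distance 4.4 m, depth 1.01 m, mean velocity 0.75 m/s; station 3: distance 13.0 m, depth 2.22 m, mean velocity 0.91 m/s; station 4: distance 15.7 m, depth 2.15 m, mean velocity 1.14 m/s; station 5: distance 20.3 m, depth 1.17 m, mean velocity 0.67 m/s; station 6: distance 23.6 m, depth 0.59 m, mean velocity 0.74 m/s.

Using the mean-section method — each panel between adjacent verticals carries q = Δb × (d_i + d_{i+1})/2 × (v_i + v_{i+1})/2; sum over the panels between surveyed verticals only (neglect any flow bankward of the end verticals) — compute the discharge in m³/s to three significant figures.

Panel 1-2: Δb = 4.4 m, d̄ = (0.44+1.01)/2 = 0.725, v̄ = (0.46+0.75)/2 = 0.605 → q = 4.4×0.725×0.605 = 1.930 m³/s
Panel 2-3: Δb = 8.6 m, d̄ = (1.01+2.22)/2 = 1.615, v̄ = (0.75+0.91)/2 = 0.83 → q = 8.6×1.615×0.83 = 11.53 m³/s
Panel 3-4: Δb = 2.7 m, d̄ = (2.22+2.15)/2 = 2.185, v̄ = (0.91+1.14)/2 = 1.025 → q = 2.7×2.185×1.025 = 6.047 m³/s
Panel 4-5: Δb = 4.6 m, d̄ = (2.15+1.17)/2 = 1.66, v̄ = (1.14+0.67)/2 = 0.905 → q = 4.6×1.66×0.905 = 6.911 m³/s
Panel 5-6: Δb = 3.3 m, d̄ = (1.17+0.59)/2 = 0.88, v̄ = (0.67+0.74)/2 = 0.705 → q = 3.3×0.88×0.705 = 2.047 m³/s
Q = Σ q = 28.46 m³/s

28.5 m³/s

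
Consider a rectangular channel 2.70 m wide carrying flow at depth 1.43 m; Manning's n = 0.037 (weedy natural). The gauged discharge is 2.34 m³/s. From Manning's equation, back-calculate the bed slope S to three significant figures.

A = b·y = 2.70 × 1.43 = 3.861 m²
P = b + 2y = 2.70 + 2×1.43 = 5.560 m
R = A/P = 3.861/5.560 = 0.6944 m
S = (Q·n / (1·A·R^(2/3)))² = (2.34×0.037 / (1×3.861×0.7842))² = 0.0008177

0.000818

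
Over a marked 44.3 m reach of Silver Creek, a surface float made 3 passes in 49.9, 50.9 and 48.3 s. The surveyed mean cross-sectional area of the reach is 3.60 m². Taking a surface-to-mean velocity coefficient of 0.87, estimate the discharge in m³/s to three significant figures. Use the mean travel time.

t̄ = (49.9 + 50.9 + 48.3) / 3 = 49.7 s
v_surface = L / t̄ = 44.3 / 49.7 = 0.8913 m/s
v_mean = 0.87 × 0.8913 = 0.7755 m/s
Q = A × v_mean = 3.60 × 0.7755 = 2.792 m³/s

2.79 m³/s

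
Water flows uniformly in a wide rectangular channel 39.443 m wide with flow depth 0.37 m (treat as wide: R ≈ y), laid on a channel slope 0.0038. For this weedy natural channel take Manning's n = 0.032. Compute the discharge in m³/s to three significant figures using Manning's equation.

A = b·y = 39.443 × 0.37 = 14.59 m²
Wide channel: R ≈ y = 0.37 m
Q = (1/n)·A·R^(2/3)·S^(1/2) = (1/0.032) × 14.59 × 0.3700^(2/3) × 0.0038^(1/2) = 14.49 m³/s

14.5 m³/s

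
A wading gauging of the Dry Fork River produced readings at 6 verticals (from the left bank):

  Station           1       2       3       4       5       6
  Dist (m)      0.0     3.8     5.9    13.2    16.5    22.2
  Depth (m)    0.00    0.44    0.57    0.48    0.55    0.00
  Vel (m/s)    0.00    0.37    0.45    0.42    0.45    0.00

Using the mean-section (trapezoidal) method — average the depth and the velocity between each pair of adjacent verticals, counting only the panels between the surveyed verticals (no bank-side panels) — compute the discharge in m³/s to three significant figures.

Panel 1-2: Δb = 3.8 m, d̄ = (0.00+0.44)/2 = 0.22, v̄ = (0.00+0.37)/2 = 0.185 → q = 3.8×0.22×0.185 = 0.1547 m³/s
Panel 2-3: Δb = 2.1 m, d̄ = (0.44+0.57)/2 = 0.505, v̄ = (0.37+0.45)/2 = 0.41 → q = 2.1×0.505×0.41 = 0.4348 m³/s
Panel 3-4: Δb = 7.3 m, d̄ = (0.57+0.48)/2 = 0.525, v̄ = (0.45+0.42)/2 = 0.435 → q = 7.3×0.525×0.435 = 1.667 m³/s
Panel 4-5: Δb = 3.3 m, d̄ = (0.48+0.55)/2 = 0.515, v̄ = (0.42+0.45)/2 = 0.435 → q = 3.3×0.515×0.435 = 0.7393 m³/s
Panel 5-6: Δb = 5.7 m, d̄ = (0.55+0.00)/2 = 0.275, v̄ = (0.45+0.00)/2 = 0.225 → q = 5.7×0.275×0.225 = 0.3527 m³/s
Q = Σ q = 3.349 m³/s

3.35 m³/s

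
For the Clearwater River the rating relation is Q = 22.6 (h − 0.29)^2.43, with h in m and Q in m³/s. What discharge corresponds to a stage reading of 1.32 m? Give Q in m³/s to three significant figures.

Q = 22.6 × (1.32 − 0.29)^2.43 = 22.6 × 1.03^2.43 = 24.28 m³/s

24.3 m³/s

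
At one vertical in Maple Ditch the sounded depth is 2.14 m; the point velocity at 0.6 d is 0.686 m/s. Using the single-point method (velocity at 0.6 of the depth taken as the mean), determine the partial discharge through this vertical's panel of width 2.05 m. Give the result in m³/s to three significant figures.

v̄ = v₀.₆ = 0.686 m/s
q = v̄ × d × w = 0.6860 × 2.14 × 2.05 = 3.009 m³/s

3.01 m³/s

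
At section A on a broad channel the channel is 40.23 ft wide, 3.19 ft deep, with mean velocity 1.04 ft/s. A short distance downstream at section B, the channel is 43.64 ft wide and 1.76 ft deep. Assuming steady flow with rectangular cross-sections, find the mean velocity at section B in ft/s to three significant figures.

1.74 ft/s

Q = A₁V₁ = (40.23×3.19) × 1.04 = 133.5 ft³/s
A₂ = 43.64 × 1.76 = 76.81 ft²
V₂ = Q/A₂ = 133.5/76.81 = 1.738 ft/s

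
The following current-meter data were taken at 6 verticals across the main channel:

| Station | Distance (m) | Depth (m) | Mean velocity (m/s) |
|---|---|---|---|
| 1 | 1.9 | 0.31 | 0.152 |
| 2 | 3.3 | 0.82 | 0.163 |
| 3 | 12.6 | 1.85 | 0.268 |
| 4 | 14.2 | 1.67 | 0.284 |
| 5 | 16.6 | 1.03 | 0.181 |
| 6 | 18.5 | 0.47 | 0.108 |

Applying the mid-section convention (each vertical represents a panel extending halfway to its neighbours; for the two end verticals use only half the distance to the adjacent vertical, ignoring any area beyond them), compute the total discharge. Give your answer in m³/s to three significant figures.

w_1 = (3.3 − 1.9)/2 = 0.7 m; q_1 = 0.152 × 0.31 × 0.7 = 0.03298 m³/s
w_2 = (12.6 − 1.9)/2 = 5.35 m; q_2 = 0.163 × 0.82 × 5.35 = 0.7151 m³/s
w_3 = (14.2 − 3.3)/2 = 5.45 m; q_3 = 0.268 × 1.85 × 5.45 = 2.702 m³/s
w_4 = (16.6 − 12.6)/2 = 2 m; q_4 = 0.284 × 1.67 × 2 = 0.9486 m³/s
w_5 = (18.5 − 14.2)/2 = 2.15 m; q_5 = 0.181 × 1.03 × 2.15 = 0.4008 m³/s
w_6 = (18.5 − 16.6)/2 = 0.95 m; q_6 = 0.108 × 0.47 × 0.95 = 0.04822 m³/s
Q = Σ qᵢ = 4.848 m³/s

4.85 m³/s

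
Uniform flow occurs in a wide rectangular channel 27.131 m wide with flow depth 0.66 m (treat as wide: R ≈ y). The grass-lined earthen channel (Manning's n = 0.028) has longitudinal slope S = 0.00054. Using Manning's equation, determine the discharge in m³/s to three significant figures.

11.3 m³/s

A = b·y = 27.131 × 0.66 = 17.91 m²
Wide channel: R ≈ y = 0.66 m
Q = (1/n)·A·R^(2/3)·S^(1/2) = (1/0.028) × 17.91 × 0.6600^(2/3) × 0.00054^(1/2) = 11.27 m³/s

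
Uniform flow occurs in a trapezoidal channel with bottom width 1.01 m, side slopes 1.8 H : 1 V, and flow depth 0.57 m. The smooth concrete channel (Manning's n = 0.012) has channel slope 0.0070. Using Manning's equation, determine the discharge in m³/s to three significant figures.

3.99 m³/s

A = (b + z·y)·y = (1.01 + 1.8×0.57)×0.57 = 1.161 m²
P = b + 2y√(1+z²) = 1.01 + 2×0.57×√(1+1.8²) = 3.357 m
R = A/P = 1.161/3.357 = 0.3457 m
Q = (1/n)·A·R^(2/3)·S^(1/2) = (1/0.012) × 1.161 × 0.3457^(2/3) × 0.0070^(1/2) = 3.985 m³/s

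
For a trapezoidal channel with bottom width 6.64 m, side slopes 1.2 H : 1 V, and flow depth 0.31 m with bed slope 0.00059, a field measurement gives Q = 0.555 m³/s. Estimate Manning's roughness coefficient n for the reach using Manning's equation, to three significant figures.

A = (b + z·y)·y = (6.64 + 1.2×0.31)×0.31 = 2.174 m²
P = b + 2y√(1+z²) = 6.64 + 2×0.31×√(1+1.2²) = 7.608 m
R = A/P = 2.174/7.608 = 0.2857 m
n = (1/Q)·A·R^(2/3)·S^(1/2) = (1/0.555) × 2.174 × 0.4338 × 0.02429 = 0.04127

0.0413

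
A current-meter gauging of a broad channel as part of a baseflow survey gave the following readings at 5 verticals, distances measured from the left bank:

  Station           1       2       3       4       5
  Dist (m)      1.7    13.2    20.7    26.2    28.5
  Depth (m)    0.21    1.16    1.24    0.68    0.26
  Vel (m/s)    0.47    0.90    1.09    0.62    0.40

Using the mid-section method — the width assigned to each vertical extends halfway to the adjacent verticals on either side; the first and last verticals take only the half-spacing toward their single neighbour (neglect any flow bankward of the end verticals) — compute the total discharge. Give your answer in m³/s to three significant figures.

w_1 = (13.2 − 1.7)/2 = 5.75 m; q_1 = 0.47 × 0.21 × 5.75 = 0.5675 m³/s
w_2 = (20.7 − 1.7)/2 = 9.5 m; q_2 = 0.90 × 1.16 × 9.5 = 9.918 m³/s
w_3 = (26.2 − 13.2)/2 = 6.5 m; q_3 = 1.09 × 1.24 × 6.5 = 8.785 m³/s
w_4 = (28.5 − 20.7)/2 = 3.9 m; q_4 = 0.62 × 0.68 × 3.9 = 1.644 m³/s
w_5 = (28.5 − 26.2)/2 = 1.15 m; q_5 = 0.40 × 0.26 × 1.15 = 0.1196 m³/s
Q = Σ qᵢ = 21.03 m³/s

21.0 m³/s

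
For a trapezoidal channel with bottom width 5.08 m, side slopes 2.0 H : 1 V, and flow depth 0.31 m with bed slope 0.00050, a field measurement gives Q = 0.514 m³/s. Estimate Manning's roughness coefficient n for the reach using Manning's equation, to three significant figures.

A = (b + z·y)·y = (5.08 + 2.0×0.31)×0.31 = 1.767 m²
P = b + 2y√(1+z²) = 5.08 + 2×0.31×√(1+2.0²) = 6.466 m
R = A/P = 1.767/6.466 = 0.2733 m
n = (1/Q)·A·R^(2/3)·S^(1/2) = (1/0.514) × 1.767 × 0.4211 × 0.02236 = 0.03237

0.0324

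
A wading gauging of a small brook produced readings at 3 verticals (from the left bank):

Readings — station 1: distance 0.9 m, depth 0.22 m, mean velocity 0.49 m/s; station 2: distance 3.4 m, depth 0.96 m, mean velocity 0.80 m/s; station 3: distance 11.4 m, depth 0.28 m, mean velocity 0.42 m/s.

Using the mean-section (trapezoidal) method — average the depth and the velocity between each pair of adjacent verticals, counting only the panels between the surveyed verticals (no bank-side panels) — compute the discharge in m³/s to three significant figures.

Panel 1-2: Δb = 2.5 m, d̄ = (0.22+0.96)/2 = 0.59, v̄ = (0.49+0.80)/2 = 0.645 → q = 2.5×0.59×0.645 = 0.9514 m³/s
Panel 2-3: Δb = 8 m, d̄ = (0.96+0.28)/2 = 0.62, v̄ = (0.80+0.42)/2 = 0.61 → q = 8×0.62×0.61 = 3.026 m³/s
Q = Σ q = 3.977 m³/s

3.98 m³/s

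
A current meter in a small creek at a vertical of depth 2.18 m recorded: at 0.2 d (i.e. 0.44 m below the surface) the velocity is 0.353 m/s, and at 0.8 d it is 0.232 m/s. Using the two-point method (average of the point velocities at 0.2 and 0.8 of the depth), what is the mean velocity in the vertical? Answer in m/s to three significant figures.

v̄ = (0.353 + 0.232) / 2 = 0.2925 m/s

0.293 m/s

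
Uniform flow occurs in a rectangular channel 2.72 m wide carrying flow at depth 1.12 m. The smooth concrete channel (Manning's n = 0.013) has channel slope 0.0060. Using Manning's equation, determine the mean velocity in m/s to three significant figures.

A = b·y = 2.72 × 1.12 = 3.046 m²
P = b + 2y = 2.72 + 2×1.12 = 4.960 m
R = A/P = 3.046/4.960 = 0.6142 m
Q = (1/n)·A·R^(2/3)·S^(1/2) = (1/0.013) × 3.046 × 0.6142^(2/3) × 0.0060^(1/2) = 13.12 m³/s
V = Q/A = 13.12/3.046 = 4.305 m/s

4.31 m/s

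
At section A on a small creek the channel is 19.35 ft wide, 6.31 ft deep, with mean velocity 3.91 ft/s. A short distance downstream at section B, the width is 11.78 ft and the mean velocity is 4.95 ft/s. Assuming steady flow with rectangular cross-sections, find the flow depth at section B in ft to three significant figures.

Q = A₁V₁ = (19.35×6.31) × 3.91 = 477.4 ft³/s
d₂ = Q/(b₂ V₂) = 477.4/(11.78×4.95) = 8.187 ft

8.19 ft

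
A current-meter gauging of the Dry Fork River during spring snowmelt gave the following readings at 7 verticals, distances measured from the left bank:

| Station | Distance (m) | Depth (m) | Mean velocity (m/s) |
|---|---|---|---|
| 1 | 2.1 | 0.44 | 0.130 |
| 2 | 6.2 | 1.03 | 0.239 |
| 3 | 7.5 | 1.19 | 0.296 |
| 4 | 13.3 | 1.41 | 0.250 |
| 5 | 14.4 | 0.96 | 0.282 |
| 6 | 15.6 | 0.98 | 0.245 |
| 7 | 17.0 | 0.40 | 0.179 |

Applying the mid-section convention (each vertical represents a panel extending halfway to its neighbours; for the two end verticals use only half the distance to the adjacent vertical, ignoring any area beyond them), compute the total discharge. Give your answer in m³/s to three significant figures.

3.92 m³/s

w_1 = (6.2 − 2.1)/2 = 2.05 m; q_1 = 0.130 × 0.44 × 2.05 = 0.1173 m³/s
w_2 = (7.5 − 2.1)/2 = 2.7 m; q_2 = 0.239 × 1.03 × 2.7 = 0.6647 m³/s
w_3 = (13.3 − 6.2)/2 = 3.55 m; q_3 = 0.296 × 1.19 × 3.55 = 1.250 m³/s
w_4 = (14.4 − 7.5)/2 = 3.45 m; q_4 = 0.250 × 1.41 × 3.45 = 1.216 m³/s
w_5 = (15.6 − 13.3)/2 = 1.15 m; q_5 = 0.282 × 0.96 × 1.15 = 0.3113 m³/s
w_6 = (17.0 − 14.4)/2 = 1.3 m; q_6 = 0.245 × 0.98 × 1.3 = 0.3121 m³/s
w_7 = (17.0 − 15.6)/2 = 0.7 m; q_7 = 0.179 × 0.40 × 0.7 = 0.05012 m³/s
Q = Σ qᵢ = 3.922 m³/s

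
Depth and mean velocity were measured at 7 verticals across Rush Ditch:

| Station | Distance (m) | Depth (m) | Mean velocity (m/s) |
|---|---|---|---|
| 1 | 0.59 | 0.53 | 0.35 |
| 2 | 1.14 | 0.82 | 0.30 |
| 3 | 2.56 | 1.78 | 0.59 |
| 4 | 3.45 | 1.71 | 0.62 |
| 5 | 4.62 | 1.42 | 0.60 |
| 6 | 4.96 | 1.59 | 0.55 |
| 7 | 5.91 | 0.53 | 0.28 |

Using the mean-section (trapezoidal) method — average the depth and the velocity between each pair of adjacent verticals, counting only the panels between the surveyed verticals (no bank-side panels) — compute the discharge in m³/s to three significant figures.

Panel 1-2: Δb = 0.55 m, d̄ = (0.53+0.82)/2 = 0.675, v̄ = (0.35+0.30)/2 = 0.325 → q = 0.55×0.675×0.325 = 0.1207 m³/s
Panel 2-3: Δb = 1.42 m, d̄ = (0.82+1.78)/2 = 1.3, v̄ = (0.30+0.59)/2 = 0.445 → q = 1.42×1.3×0.445 = 0.8215 m³/s
Panel 3-4: Δb = 0.89 m, d̄ = (1.78+1.71)/2 = 1.745, v̄ = (0.59+0.62)/2 = 0.605 → q = 0.89×1.745×0.605 = 0.9396 m³/s
Panel 4-5: Δb = 1.17 m, d̄ = (1.71+1.42)/2 = 1.565, v̄ = (0.62+0.60)/2 = 0.61 → q = 1.17×1.565×0.61 = 1.117 m³/s
Panel 5-6: Δb = 0.34 m, d̄ = (1.42+1.59)/2 = 1.505, v̄ = (0.60+0.55)/2 = 0.575 → q = 0.34×1.505×0.575 = 0.2942 m³/s
Panel 6-7: Δb = 0.95 m, d̄ = (1.59+0.53)/2 = 1.06, v̄ = (0.55+0.28)/2 = 0.415 → q = 0.95×1.06×0.415 = 0.4179 m³/s
Q = Σ q = 3.711 m³/s

3.71 m³/s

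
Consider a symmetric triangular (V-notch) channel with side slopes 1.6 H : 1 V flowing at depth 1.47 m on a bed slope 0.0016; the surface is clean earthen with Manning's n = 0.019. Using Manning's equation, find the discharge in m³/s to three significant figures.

5.31 m³/s

A = z·y² = 1.6×1.47² = 3.457 m²
P = 2y√(1+z²) = 2×1.47×√(1+1.6²) = 5.547 m
R = A/P = 3.457/5.547 = 0.6233 m
Q = (1/n)·A·R^(2/3)·S^(1/2) = (1/0.019) × 3.457 × 0.6233^(2/3) × 0.0016^(1/2) = 5.311 m³/s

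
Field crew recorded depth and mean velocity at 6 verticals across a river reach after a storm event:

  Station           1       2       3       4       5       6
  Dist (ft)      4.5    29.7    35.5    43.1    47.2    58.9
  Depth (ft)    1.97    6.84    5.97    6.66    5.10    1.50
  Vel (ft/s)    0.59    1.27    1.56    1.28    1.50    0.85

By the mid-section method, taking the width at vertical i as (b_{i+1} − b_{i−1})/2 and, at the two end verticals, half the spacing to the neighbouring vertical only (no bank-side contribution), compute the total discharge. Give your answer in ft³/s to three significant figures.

329 ft³/s

w_1 = (29.7 − 4.5)/2 = 12.6 ft; q_1 = 0.59 × 1.97 × 12.6 = 14.64 ft³/s
w_2 = (35.5 − 4.5)/2 = 15.5 ft; q_2 = 1.27 × 6.84 × 15.5 = 134.6 ft³/s
w_3 = (43.1 − 29.7)/2 = 6.7 ft; q_3 = 1.56 × 5.97 × 6.7 = 62.40 ft³/s
w_4 = (47.2 − 35.5)/2 = 5.85 ft; q_4 = 1.28 × 6.66 × 5.85 = 49.87 ft³/s
w_5 = (58.9 − 43.1)/2 = 7.9 ft; q_5 = 1.50 × 5.10 × 7.9 = 60.44 ft³/s
w_6 = (58.9 − 47.2)/2 = 5.85 ft; q_6 = 0.85 × 1.50 × 5.85 = 7.459 ft³/s
Q = Σ qᵢ = 329.5 ft³/s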